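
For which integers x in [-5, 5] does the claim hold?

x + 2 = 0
Holds for: {-2}
Fails for: {-5, -4, -3, -1, 0, 1, 2, 3, 4, 5}

Answer: {-2}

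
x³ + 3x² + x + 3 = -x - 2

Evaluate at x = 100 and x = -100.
x = 100: LHS = 100³ + 3·100² + 100 + 3 = 1030103, RHS = -100 - 2 = -102; 1030103 = -102 — FAILS
x = -100: LHS = (-100)³ + 3·(-100)² + (-100) + 3 = -970097, RHS = -(-100) - 2 = 98; -970097 = 98 — FAILS

Answer: No, fails for both x = 100 and x = -100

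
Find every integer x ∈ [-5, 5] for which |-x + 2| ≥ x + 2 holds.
Holds for: {-5, -4, -3, -2, -1, 0}
Fails for: {1, 2, 3, 4, 5}

Answer: {-5, -4, -3, -2, -1, 0}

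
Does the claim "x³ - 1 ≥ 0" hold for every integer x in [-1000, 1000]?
The claim fails at x = 0:
x = 0: LHS = 0³ - 1 = -1; -1 ≥ 0 — FAILS

Because a single integer refutes it, the statement is false.

Answer: False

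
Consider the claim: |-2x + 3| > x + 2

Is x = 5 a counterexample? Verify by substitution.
Substitute x = 5 into the relation:
x = 5: LHS = |-2·5 + 3| = |-7| = 7, RHS = 5 + 2 = 7; 7 > 7 — FAILS

Since the claim fails at x = 5, this value is a counterexample.

Answer: Yes, x = 5 is a counterexample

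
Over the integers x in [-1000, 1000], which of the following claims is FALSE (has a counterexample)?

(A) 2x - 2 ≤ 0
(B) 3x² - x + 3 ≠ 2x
(A) x = 2: LHS = 2·2 - 2 = 2; 2 ≤ 0 — FAILS

(B) Over all integers in [-1000, 1000], LHS − RHS is always positive; it is smallest at x = 0, where it equals 3:
x = 0: LHS = 3·0² - 0 + 3 = 3, RHS = 2·0 = 0; 3 ≠ 0 — holds
At the ends of the range:
x = -1000: LHS = 3·(-1000)² - (-1000) + 3 = 3001003, RHS = 2·(-1000) = -2000; 3001003 ≠ -2000 — holds
x = 1000: LHS = 3·1000² - 1000 + 3 = 2999003, RHS = 2·1000 = 2000; 2999003 ≠ 2000 — holds
Hence LHS − RHS is never 0, i.e. the two sides are never equal, so the relation holds for every integer in [-1000, 1000].

Only (A) has a counterexample.

Answer: A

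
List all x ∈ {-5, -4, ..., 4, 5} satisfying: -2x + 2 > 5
Holds for: {-5, -4, -3, -2}
Fails for: {-1, 0, 1, 2, 3, 4, 5}

Answer: {-5, -4, -3, -2}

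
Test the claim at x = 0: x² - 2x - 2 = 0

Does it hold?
x = 0: LHS = 0² - 2·0 - 2 = -2; -2 = 0 — FAILS

The relation fails at x = 0, so x = 0 is a counterexample.

Answer: No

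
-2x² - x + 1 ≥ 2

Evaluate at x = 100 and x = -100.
x = 100: LHS = -2·100² - 100 + 1 = -20099; -20099 ≥ 2 — FAILS
x = -100: LHS = -2·(-100)² - (-100) + 1 = -19899; -19899 ≥ 2 — FAILS

Answer: No, fails for both x = 100 and x = -100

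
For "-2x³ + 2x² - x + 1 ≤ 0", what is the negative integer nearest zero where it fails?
Testing negative integers from -1 downward:
x = -1: LHS = -2·(-1)³ + 2·(-1)² - (-1) + 1 = 6; 6 ≤ 0 — FAILS  ← closest negative counterexample to 0

Answer: x = -1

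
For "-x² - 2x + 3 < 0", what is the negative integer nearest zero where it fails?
Testing negative integers from -1 downward:
x = -1: LHS = -(-1)² - 2·(-1) + 3 = 4; 4 < 0 — FAILS  ← closest negative counterexample to 0

Answer: x = -1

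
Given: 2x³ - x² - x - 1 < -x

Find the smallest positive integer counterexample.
Testing positive integers:
x = 1: LHS = 2·1³ - 1² - 1 - 1 = -1; -1 < -1 — FAILS  ← smallest positive counterexample

Answer: x = 1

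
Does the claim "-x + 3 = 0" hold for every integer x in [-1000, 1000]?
The claim fails at x = 0:
x = 0: LHS = -0 + 3 = 3; 3 = 0 — FAILS

Because a single integer refutes it, the statement is false.

Answer: False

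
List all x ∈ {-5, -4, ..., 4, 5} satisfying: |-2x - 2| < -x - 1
Over all integers in [-5, 5], LHS − RHS is smallest at x = -1, where it equals 0:
x = -1: LHS = |-2·(-1) - 2| = |0| = 0, RHS = -(-1) - 1 = 0; 0 < 0 — FAILS
At the ends of the range:
x = -5: LHS = |-2·(-5) - 2| = |8| = 8, RHS = -(-5) - 1 = 4; 8 < 4 — FAILS
x = 5: LHS = |-2·5 - 2| = |-12| = 12, RHS = -5 - 1 = -6; 12 < -6 — FAILS
Hence LHS − RHS is never negative, i.e. LHS ≥ RHS throughout, so the claimed relation (<) fails for every integer in [-5, 5].

Answer: None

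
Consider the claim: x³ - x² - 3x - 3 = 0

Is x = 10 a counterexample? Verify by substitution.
Substitute x = 10 into the relation:
x = 10: LHS = 10³ - 10² - 3·10 - 3 = 867; 867 = 0 — FAILS

Since the claim fails at x = 10, this value is a counterexample.

Answer: Yes, x = 10 is a counterexample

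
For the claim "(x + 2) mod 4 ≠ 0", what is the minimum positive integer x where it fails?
Testing positive integers:
x = 1: LHS = (1 + 2) mod 4 = 3 mod 4 = 3; 3 ≠ 0 — holds
x = 2: LHS = (2 + 2) mod 4 = 4 mod 4 = 0; 0 ≠ 0 — FAILS  ← smallest positive counterexample

Answer: x = 2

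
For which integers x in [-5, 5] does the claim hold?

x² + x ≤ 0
Holds for: {-1, 0}
Fails for: {-5, -4, -3, -2, 1, 2, 3, 4, 5}

Answer: {-1, 0}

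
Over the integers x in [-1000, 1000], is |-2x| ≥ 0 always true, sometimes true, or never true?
An absolute value is never negative, so the left side is ≥ 0 for every x, while the right side is 0. Tightest case in [-1000, 1000] is x = 0:
x = 0: LHS = |-2·0| = |0| = 0; 0 ≥ 0 — holds
Hence LHS − RHS is never negative, i.e. LHS ≥ RHS throughout, so the relation holds for every integer in [-1000, 1000].

No counterexample exists.

Answer: Always true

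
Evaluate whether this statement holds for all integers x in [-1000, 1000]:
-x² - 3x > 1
The claim fails at x = 0:
x = 0: LHS = -0² - 3·0 = 0; 0 > 1 — FAILS

Because a single integer refutes it, the statement is false.

Answer: False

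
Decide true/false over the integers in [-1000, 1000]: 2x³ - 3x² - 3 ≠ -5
Track d = LHS − RHS over the integers in [-1000, 1000]. Equality would need d = 0, but d changes sign only between consecutive integers, jumping over 0:
x = -1: LHS = 2·(-1)³ - 3·(-1)² - 3 = -8; -8 ≠ -5 — holds  (d = -3)
x = 0: LHS = 2·0³ - 3·0² - 3 = -3; -3 ≠ -5 — holds  (d = 2)
Away from these crossings d keeps a constant sign, and checking every integer in [-1000, 1000] confirms d ≠ 0 throughout. Hence the two sides are never equal, so the relation holds for every integer in [-1000, 1000].

No counterexample exists.

Answer: True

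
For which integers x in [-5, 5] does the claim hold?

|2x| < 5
Holds for: {-2, -1, 0, 1, 2}
Fails for: {-5, -4, -3, 3, 4, 5}

Answer: {-2, -1, 0, 1, 2}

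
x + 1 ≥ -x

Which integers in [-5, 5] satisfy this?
Holds for: {0, 1, 2, 3, 4, 5}
Fails for: {-5, -4, -3, -2, -1}

Answer: {0, 1, 2, 3, 4, 5}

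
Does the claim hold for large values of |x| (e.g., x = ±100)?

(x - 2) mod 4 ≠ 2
x = 100: LHS = (100 - 2) mod 4 = 98 mod 4 = 2; 2 ≠ 2 — FAILS
x = -100: LHS = ((-100) - 2) mod 4 = (-102) mod 4 = 2; 2 ≠ 2 — FAILS

Answer: No, fails for both x = 100 and x = -100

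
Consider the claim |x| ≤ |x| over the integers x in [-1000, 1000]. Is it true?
Over all integers in [-1000, 1000], LHS − RHS is largest at x = 0, where it equals 0:
x = 0: LHS = |0| = 0, RHS = |0| = 0; 0 ≤ 0 — holds
At the ends of the range:
x = -1000: LHS = |-1000| = 1000, RHS = |-1000| = 1000; 1000 ≤ 1000 — holds
x = 1000: LHS = |1000| = 1000, RHS = |1000| = 1000; 1000 ≤ 1000 — holds
Hence LHS − RHS is never positive, i.e. LHS ≤ RHS throughout, so the relation holds for every integer in [-1000, 1000].

No counterexample exists.

Answer: True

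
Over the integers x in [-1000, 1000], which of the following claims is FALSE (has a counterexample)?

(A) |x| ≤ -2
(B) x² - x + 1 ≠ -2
(A) x = 0: LHS = |0| = 0; 0 ≤ -2 — FAILS

(B) Over all integers in [-1000, 1000], LHS − RHS is always positive; it is smallest at x = 0, where it equals 3:
x = 0: LHS = 0² - 0 + 1 = 1; 1 ≠ -2 — holds
At the ends of the range:
x = -1000: LHS = (-1000)² - (-1000) + 1 = 1001001; 1001001 ≠ -2 — holds
x = 1000: LHS = 1000² - 1000 + 1 = 999001; 999001 ≠ -2 — holds
Hence LHS − RHS is never 0, i.e. the two sides are never equal, so the relation holds for every integer in [-1000, 1000].

Only (A) has a counterexample.

Answer: A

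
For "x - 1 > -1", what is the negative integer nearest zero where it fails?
Testing negative integers from -1 downward:
x = -1: LHS = (-1) - 1 = -2; -2 > -1 — FAILS  ← closest negative counterexample to 0

Answer: x = -1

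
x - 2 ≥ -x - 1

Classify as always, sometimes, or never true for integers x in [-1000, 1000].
Holds at x = 1: LHS = 1 - 2 = -1, RHS = -1 - 1 = -2; -1 ≥ -2 — holds
Fails at x = 0: LHS = 0 - 2 = -2, RHS = -0 - 1 = -1; -2 ≥ -1 — FAILS
It is satisfied by some integers in the range but not all.

Answer: Sometimes true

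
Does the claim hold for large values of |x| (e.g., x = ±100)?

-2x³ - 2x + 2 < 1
x = 100: LHS = -2·100³ - 2·100 + 2 = -2000198; -2000198 < 1 — holds
x = -100: LHS = -2·(-100)³ - 2·(-100) + 2 = 2000202; 2000202 < 1 — FAILS

Answer: Partially: holds for x = 100, fails for x = -100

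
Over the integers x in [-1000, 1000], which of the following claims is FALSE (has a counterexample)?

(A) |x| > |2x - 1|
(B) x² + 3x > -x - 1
(A) x = 0: LHS = |0| = 0, RHS = |2·0 - 1| = |-1| = 1; 0 > 1 — FAILS
(B) x = -1: LHS = (-1)² + 3·(-1) = -2, RHS = -(-1) - 1 = 0; -2 > 0 — FAILS

Answer: Both A and B are false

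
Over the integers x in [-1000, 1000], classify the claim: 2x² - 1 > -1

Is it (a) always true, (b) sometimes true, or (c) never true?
Holds at x = 1: LHS = 2·1² - 1 = 1; 1 > -1 — holds
Fails at x = 0: LHS = 2·0² - 1 = -1; -1 > -1 — FAILS
It is satisfied by some integers in the range but not all.

Answer: Sometimes true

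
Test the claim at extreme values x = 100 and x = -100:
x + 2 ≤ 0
x = 100: LHS = 100 + 2 = 102; 102 ≤ 0 — FAILS
x = -100: LHS = (-100) + 2 = -98; -98 ≤ 0 — holds

Answer: Partially: fails for x = 100, holds for x = -100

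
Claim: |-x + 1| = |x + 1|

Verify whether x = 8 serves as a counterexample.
Substitute x = 8 into the relation:
x = 8: LHS = |-8 + 1| = |-7| = 7, RHS = |8 + 1| = |9| = 9; 7 = 9 — FAILS

Since the claim fails at x = 8, this value is a counterexample.

Answer: Yes, x = 8 is a counterexample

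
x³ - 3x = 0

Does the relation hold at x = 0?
x = 0: LHS = 0³ - 3·0 = 0; 0 = 0 — holds

The relation is satisfied at x = 0.

Answer: Yes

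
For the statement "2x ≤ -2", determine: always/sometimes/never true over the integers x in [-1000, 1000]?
Holds at x = -1: LHS = 2·(-1) = -2; -2 ≤ -2 — holds
Fails at x = 0: LHS = 2·0 = 0; 0 ≤ -2 — FAILS
It is satisfied by some integers in the range but not all.

Answer: Sometimes true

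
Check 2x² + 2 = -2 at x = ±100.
x = 100: LHS = 2·100² + 2 = 20002; 20002 = -2 — FAILS
x = -100: LHS = 2·(-100)² + 2 = 20002; 20002 = -2 — FAILS

Answer: No, fails for both x = 100 and x = -100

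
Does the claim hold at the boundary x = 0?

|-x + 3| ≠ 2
x = 0: LHS = |-0 + 3| = |3| = 3; 3 ≠ 2 — holds

The relation is satisfied at x = 0.

Answer: Yes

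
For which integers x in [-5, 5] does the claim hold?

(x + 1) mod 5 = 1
Holds for: {-5, 0, 5}
Fails for: {-4, -3, -2, -1, 1, 2, 3, 4}

Answer: {-5, 0, 5}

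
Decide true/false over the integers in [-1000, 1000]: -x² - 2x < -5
The claim fails at x = 0:
x = 0: LHS = -0² - 2·0 = 0; 0 < -5 — FAILS

Because a single integer refutes it, the statement is false.

Answer: False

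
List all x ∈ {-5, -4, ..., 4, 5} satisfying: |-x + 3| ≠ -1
An absolute value is never negative, so the left side is ≥ 0 for every x, while the right side is -1. Tightest case in [-5, 5] is x = 3:
x = 3: LHS = |-3 + 3| = |0| = 0; 0 ≠ -1 — holds
Hence LHS − RHS is never 0, i.e. the two sides are never equal, so the relation holds for every integer in [-5, 5].

Answer: All integers in [-5, 5]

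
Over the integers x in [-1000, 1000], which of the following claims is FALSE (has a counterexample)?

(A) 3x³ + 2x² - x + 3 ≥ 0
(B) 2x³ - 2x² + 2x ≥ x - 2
(A) x = -2: LHS = 3·(-2)³ + 2·(-2)² - (-2) + 3 = -11; -11 ≥ 0 — FAILS
(B) x = -1: LHS = 2·(-1)³ - 2·(-1)² + 2·(-1) = -6, RHS = (-1) - 2 = -3; -6 ≥ -3 — FAILS

Answer: Both A and B are false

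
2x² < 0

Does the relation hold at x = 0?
x = 0: LHS = 2·0² = 0; 0 < 0 — FAILS

The relation fails at x = 0, so x = 0 is a counterexample.

Answer: No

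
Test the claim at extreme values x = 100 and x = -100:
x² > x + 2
x = 100: LHS = 100² = 10000, RHS = 100 + 2 = 102; 10000 > 102 — holds
x = -100: LHS = (-100)² = 10000, RHS = (-100) + 2 = -98; 10000 > -98 — holds

Answer: Yes, holds for both x = 100 and x = -100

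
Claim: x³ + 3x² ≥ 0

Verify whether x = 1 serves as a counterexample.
Substitute x = 1 into the relation:
x = 1: LHS = 1³ + 3·1² = 4; 4 ≥ 0 — holds

The claim holds here, so x = 1 is not a counterexample. (A counterexample exists elsewhere, e.g. x = -4.)

Answer: No, x = 1 is not a counterexample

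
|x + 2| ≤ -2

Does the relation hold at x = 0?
x = 0: LHS = |0 + 2| = |2| = 2; 2 ≤ -2 — FAILS

The relation fails at x = 0, so x = 0 is a counterexample.

Answer: No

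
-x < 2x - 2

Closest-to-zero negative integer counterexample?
Testing negative integers from -1 downward:
x = -1: LHS = -(-1) = 1, RHS = 2·(-1) - 2 = -4; 1 < -4 — FAILS  ← closest negative counterexample to 0

Answer: x = -1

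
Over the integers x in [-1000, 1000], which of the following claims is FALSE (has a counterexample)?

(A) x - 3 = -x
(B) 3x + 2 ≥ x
(A) x = 0: LHS = 0 - 3 = -3, RHS = -0 = 0; -3 = 0 — FAILS
(B) x = -2: LHS = 3·(-2) + 2 = -4; -4 ≥ -2 — FAILS

Answer: Both A and B are false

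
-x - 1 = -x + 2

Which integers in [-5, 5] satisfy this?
Over all integers in [-5, 5], LHS − RHS is always negative; it is closest to 0 at x = 0, where it equals -3:
x = 0: LHS = -0 - 1 = -1, RHS = -0 + 2 = 2; -1 = 2 — FAILS
At the ends of the range:
x = -5: LHS = -(-5) - 1 = 4, RHS = -(-5) + 2 = 7; 4 = 7 — FAILS
x = 5: LHS = -5 - 1 = -6, RHS = -5 + 2 = -3; -6 = -3 — FAILS
Hence LHS − RHS is never 0, i.e. the two sides are never equal, so the claimed relation (=) fails for every integer in [-5, 5].

Answer: None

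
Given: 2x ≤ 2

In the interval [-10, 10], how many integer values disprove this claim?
Counterexamples in [-10, 10]: {2, 3, 4, 5, 6, 7, 8, 9, 10}.

Counting them gives 9 values.

Answer: 9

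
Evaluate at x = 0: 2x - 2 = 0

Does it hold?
x = 0: LHS = 2·0 - 2 = -2; -2 = 0 — FAILS

The relation fails at x = 0, so x = 0 is a counterexample.

Answer: No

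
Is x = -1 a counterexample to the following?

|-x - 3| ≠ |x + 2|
Substitute x = -1 into the relation:
x = -1: LHS = |-(-1) - 3| = |-2| = 2, RHS = |(-1) + 2| = |1| = 1; 2 ≠ 1 — holds

The relation holds at x = -1, so it is not a counterexample.

Answer: No, x = -1 is not a counterexample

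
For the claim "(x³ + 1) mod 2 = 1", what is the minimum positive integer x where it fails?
Testing positive integers:
x = 1: LHS = (1³ + 1) mod 2 = 2 mod 2 = 0; 0 = 1 — FAILS  ← smallest positive counterexample

Answer: x = 1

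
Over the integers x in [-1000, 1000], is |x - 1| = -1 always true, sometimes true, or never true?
An absolute value is never negative, so the left side is ≥ 0 for every x, while the right side is -1. Tightest case in [-1000, 1000] is x = 1:
x = 1: LHS = |1 - 1| = |0| = 0; 0 = -1 — FAILS
Hence LHS − RHS is never 0, i.e. the two sides are never equal, so the claimed relation (=) fails for every integer in [-1000, 1000].

No integer in the range satisfies it.

Answer: Never true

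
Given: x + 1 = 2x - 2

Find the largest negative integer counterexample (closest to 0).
Testing negative integers from -1 downward:
x = -1: LHS = (-1) + 1 = 0, RHS = 2·(-1) - 2 = -4; 0 = -4 — FAILS  ← closest negative counterexample to 0

Answer: x = -1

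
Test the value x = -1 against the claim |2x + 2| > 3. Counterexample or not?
Substitute x = -1 into the relation:
x = -1: LHS = |2·(-1) + 2| = |0| = 0; 0 > 3 — FAILS

Since the claim fails at x = -1, this value is a counterexample.

Answer: Yes, x = -1 is a counterexample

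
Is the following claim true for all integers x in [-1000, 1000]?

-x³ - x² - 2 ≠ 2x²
Track d = LHS − RHS over the integers in [-1000, 1000]. Equality would need d = 0, but d changes sign only between consecutive integers, jumping over 0:
x = -4: LHS = -(-4)³ - (-4)² - 2 = 46, RHS = 2·(-4)² = 32; 46 ≠ 32 — holds  (d = 14)
x = -3: LHS = -(-3)³ - (-3)² - 2 = 16, RHS = 2·(-3)² = 18; 16 ≠ 18 — holds  (d = -2)
Away from these crossings d keeps a constant sign, and checking every integer in [-1000, 1000] confirms d ≠ 0 throughout. Hence the two sides are never equal, so the relation holds for every integer in [-1000, 1000].

No counterexample exists.

Answer: True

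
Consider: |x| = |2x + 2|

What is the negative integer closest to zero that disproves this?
Testing negative integers from -1 downward:
x = -1: LHS = |-1| = 1, RHS = |2·(-1) + 2| = |0| = 0; 1 = 0 — FAILS  ← closest negative counterexample to 0

Answer: x = -1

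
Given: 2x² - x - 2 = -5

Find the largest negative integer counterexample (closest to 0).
Testing negative integers from -1 downward:
x = -1: LHS = 2·(-1)² - (-1) - 2 = 1; 1 = -5 — FAILS  ← closest negative counterexample to 0

Answer: x = -1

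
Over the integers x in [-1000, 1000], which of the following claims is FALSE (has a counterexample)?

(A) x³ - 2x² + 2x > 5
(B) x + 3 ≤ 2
(A) x = 0: LHS = 0³ - 2·0² + 2·0 = 0; 0 > 5 — FAILS
(B) x = 0: LHS = 0 + 3 = 3; 3 ≤ 2 — FAILS

Answer: Both A and B are false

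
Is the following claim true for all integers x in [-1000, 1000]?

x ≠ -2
The claim fails at x = -2:
x = -2: -2 ≠ -2 — FAILS

Because a single integer refutes it, the statement is false.

Answer: False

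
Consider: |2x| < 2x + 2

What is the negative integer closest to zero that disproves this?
Testing negative integers from -1 downward:
x = -1: LHS = |2·(-1)| = |-2| = 2, RHS = 2·(-1) + 2 = 0; 2 < 0 — FAILS  ← closest negative counterexample to 0

Answer: x = -1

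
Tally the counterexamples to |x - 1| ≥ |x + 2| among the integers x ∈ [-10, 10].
Counterexamples in [-10, 10]: {0, 1, 2, 3, 4, 5, 6, 7, 8, 9, 10}.

Counting them gives 11 values.

Answer: 11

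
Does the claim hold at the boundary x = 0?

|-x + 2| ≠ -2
x = 0: LHS = |-0 + 2| = |2| = 2; 2 ≠ -2 — holds

The relation is satisfied at x = 0.

Answer: Yes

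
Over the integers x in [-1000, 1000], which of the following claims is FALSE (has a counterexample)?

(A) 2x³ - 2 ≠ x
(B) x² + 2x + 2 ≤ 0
(A) Track d = LHS − RHS over the integers in [-1000, 1000]. Equality would need d = 0, but d changes sign only between consecutive integers, jumping over 0:
x = 1: LHS = 2·1³ - 2 = 0; 0 ≠ 1 — holds  (d = -1)
x = 2: LHS = 2·2³ - 2 = 14; 14 ≠ 2 — holds  (d = 12)
Away from these crossings d keeps a constant sign, and checking every integer in [-1000, 1000] confirms d ≠ 0 throughout. Hence the two sides are never equal, so the relation holds for every integer in [-1000, 1000].

(B) x = 0: LHS = 0² + 2·0 + 2 = 2; 2 ≤ 0 — FAILS

Only (B) has a counterexample.

Answer: B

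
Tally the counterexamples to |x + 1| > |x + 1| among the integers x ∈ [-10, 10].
Counterexamples in [-10, 10]: {-10, -9, -8, -7, -6, -5, -4, -3, -2, -1, 0, 1, 2, 3, 4, 5, 6, 7, 8, 9, 10}.

Counting them gives 21 values.

Answer: 21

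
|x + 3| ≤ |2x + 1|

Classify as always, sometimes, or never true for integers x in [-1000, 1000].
Holds at x = 2: LHS = |2 + 3| = |5| = 5, RHS = |2·2 + 1| = |5| = 5; 5 ≤ 5 — holds
Fails at x = 0: LHS = |0 + 3| = |3| = 3, RHS = |2·0 + 1| = |1| = 1; 3 ≤ 1 — FAILS
It is satisfied by some integers in the range but not all.

Answer: Sometimes true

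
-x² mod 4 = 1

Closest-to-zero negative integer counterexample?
Testing negative integers from -1 downward:
x = -1: LHS = (-(-1)²) mod 4 = (-1) mod 4 = 3; 3 = 1 — FAILS  ← closest negative counterexample to 0

Answer: x = -1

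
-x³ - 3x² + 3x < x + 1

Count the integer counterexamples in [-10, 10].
Counterexamples in [-10, 10]: {-10, -9, -8, -7, -6, -5, -4}.

Counting them gives 7 values.

Answer: 7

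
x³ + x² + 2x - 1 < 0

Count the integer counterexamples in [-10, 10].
Counterexamples in [-10, 10]: {1, 2, 3, 4, 5, 6, 7, 8, 9, 10}.

Counting them gives 10 values.

Answer: 10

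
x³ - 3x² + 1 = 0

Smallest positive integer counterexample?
Testing positive integers:
x = 1: LHS = 1³ - 3·1² + 1 = -1; -1 = 0 — FAILS  ← smallest positive counterexample

Answer: x = 1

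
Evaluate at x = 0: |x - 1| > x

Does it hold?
x = 0: LHS = |0 - 1| = |-1| = 1; 1 > 0 — holds

The relation is satisfied at x = 0.

Answer: Yes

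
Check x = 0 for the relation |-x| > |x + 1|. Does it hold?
x = 0: LHS = |-0| = |0| = 0, RHS = |0 + 1| = |1| = 1; 0 > 1 — FAILS

The relation fails at x = 0, so x = 0 is a counterexample.

Answer: No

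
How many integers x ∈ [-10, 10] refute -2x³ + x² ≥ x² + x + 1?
Counterexamples in [-10, 10]: {0, 1, 2, 3, 4, 5, 6, 7, 8, 9, 10}.

Counting them gives 11 values.

Answer: 11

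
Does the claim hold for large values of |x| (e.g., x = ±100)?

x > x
x = 100: 100 > 100 — FAILS
x = -100: -100 > -100 — FAILS

Answer: No, fails for both x = 100 and x = -100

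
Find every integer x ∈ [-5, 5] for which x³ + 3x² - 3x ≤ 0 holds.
Holds for: {-5, -4, 0}
Fails for: {-3, -2, -1, 1, 2, 3, 4, 5}

Answer: {-5, -4, 0}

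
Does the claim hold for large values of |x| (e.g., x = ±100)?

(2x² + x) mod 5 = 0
x = 100: LHS = (2·100² + 100) mod 5 = 20100 mod 5 = 0; 0 = 0 — holds
x = -100: LHS = (2·(-100)² + (-100)) mod 5 = 19900 mod 5 = 0; 0 = 0 — holds

Answer: Yes, holds for both x = 100 and x = -100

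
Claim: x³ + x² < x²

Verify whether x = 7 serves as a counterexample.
Substitute x = 7 into the relation:
x = 7: LHS = 7³ + 7² = 392, RHS = 7² = 49; 392 < 49 — FAILS

Since the claim fails at x = 7, this value is a counterexample.

Answer: Yes, x = 7 is a counterexample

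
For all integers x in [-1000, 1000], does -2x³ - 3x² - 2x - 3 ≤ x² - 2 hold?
The claim fails at x = -2:
x = -2: LHS = -2·(-2)³ - 3·(-2)² - 2·(-2) - 3 = 5, RHS = (-2)² - 2 = 2; 5 ≤ 2 — FAILS

Because a single integer refutes it, the statement is false.

Answer: False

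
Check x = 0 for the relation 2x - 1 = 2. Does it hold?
x = 0: LHS = 2·0 - 1 = -1; -1 = 2 — FAILS

The relation fails at x = 0, so x = 0 is a counterexample.

Answer: No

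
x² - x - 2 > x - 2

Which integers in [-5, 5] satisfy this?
Holds for: {-5, -4, -3, -2, -1, 3, 4, 5}
Fails for: {0, 1, 2}

Answer: {-5, -4, -3, -2, -1, 3, 4, 5}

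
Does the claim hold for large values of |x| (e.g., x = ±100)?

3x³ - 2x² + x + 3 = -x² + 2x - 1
x = 100: LHS = 3·100³ - 2·100² + 100 + 3 = 2980103, RHS = -100² + 2·100 - 1 = -9801; 2980103 = -9801 — FAILS
x = -100: LHS = 3·(-100)³ - 2·(-100)² + (-100) + 3 = -3020097, RHS = -(-100)² + 2·(-100) - 1 = -10201; -3020097 = -10201 — FAILS

Answer: No, fails for both x = 100 and x = -100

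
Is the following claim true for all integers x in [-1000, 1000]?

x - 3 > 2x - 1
The claim fails at x = 0:
x = 0: LHS = 0 - 3 = -3, RHS = 2·0 - 1 = -1; -3 > -1 — FAILS

Because a single integer refutes it, the statement is false.

Answer: False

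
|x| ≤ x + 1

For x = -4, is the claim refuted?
Substitute x = -4 into the relation:
x = -4: LHS = |-4| = 4, RHS = (-4) + 1 = -3; 4 ≤ -3 — FAILS

Since the claim fails at x = -4, this value is a counterexample.

Answer: Yes, x = -4 is a counterexample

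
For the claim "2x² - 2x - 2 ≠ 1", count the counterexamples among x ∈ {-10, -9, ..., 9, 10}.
Track d = LHS − RHS over the integers in [-10, 10]. Equality would need d = 0, but d changes sign only between consecutive integers, jumping over 0:
x = -1: LHS = 2·(-1)² - 2·(-1) - 2 = 2; 2 ≠ 1 — holds  (d = 1)
x = 0: LHS = 2·0² - 2·0 - 2 = -2; -2 ≠ 1 — holds  (d = -3)
x = 1: LHS = 2·1² - 2·1 - 2 = -2; -2 ≠ 1 — holds  (d = -3)
x = 2: LHS = 2·2² - 2·2 - 2 = 2; 2 ≠ 1 — holds  (d = 1)
Away from these crossings d keeps a constant sign, and checking every integer in [-10, 10] confirms d ≠ 0 throughout. Hence the two sides are never equal, so the relation holds for every integer in [-10, 10].

No counterexample appears in that range.

Answer: 0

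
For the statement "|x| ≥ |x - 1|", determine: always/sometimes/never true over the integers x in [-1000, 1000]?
Holds at x = 1: LHS = |1| = 1, RHS = |1 - 1| = |0| = 0; 1 ≥ 0 — holds
Fails at x = 0: LHS = |0| = 0, RHS = |0 - 1| = |-1| = 1; 0 ≥ 1 — FAILS
It is satisfied by some integers in the range but not all.

Answer: Sometimes true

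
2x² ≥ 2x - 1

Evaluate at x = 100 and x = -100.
x = 100: LHS = 2·100² = 20000, RHS = 2·100 - 1 = 199; 20000 ≥ 199 — holds
x = -100: LHS = 2·(-100)² = 20000, RHS = 2·(-100) - 1 = -201; 20000 ≥ -201 — holds

Answer: Yes, holds for both x = 100 and x = -100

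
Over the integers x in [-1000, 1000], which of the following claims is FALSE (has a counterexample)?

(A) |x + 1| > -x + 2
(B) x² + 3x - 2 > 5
(A) x = 0: LHS = |0 + 1| = |1| = 1, RHS = -0 + 2 = 2; 1 > 2 — FAILS
(B) x = 0: LHS = 0² + 3·0 - 2 = -2; -2 > 5 — FAILS

Answer: Both A and B are false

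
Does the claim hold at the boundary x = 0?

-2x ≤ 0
x = 0: LHS = -2·0 = 0; 0 ≤ 0 — holds

The relation is satisfied at x = 0.

Answer: Yes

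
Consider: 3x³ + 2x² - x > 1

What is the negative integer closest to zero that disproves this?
Testing negative integers from -1 downward:
x = -1: LHS = 3·(-1)³ + 2·(-1)² - (-1) = 0; 0 > 1 — FAILS  ← closest negative counterexample to 0

Answer: x = -1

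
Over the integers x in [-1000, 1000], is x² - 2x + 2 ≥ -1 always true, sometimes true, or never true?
Over all integers in [-1000, 1000], LHS − RHS is smallest at x = 1, where it equals 2:
x = 1: LHS = 1² - 2·1 + 2 = 1; 1 ≥ -1 — holds
At the ends of the range:
x = -1000: LHS = (-1000)² - 2·(-1000) + 2 = 1002002; 1002002 ≥ -1 — holds
x = 1000: LHS = 1000² - 2·1000 + 2 = 998002; 998002 ≥ -1 — holds
Hence LHS − RHS is never negative, i.e. LHS ≥ RHS throughout, so the relation holds for every integer in [-1000, 1000].

No counterexample exists.

Answer: Always true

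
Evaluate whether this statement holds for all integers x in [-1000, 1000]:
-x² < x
The claim fails at x = 0:
x = 0: LHS = -0² = 0; 0 < 0 — FAILS

Because a single integer refutes it, the statement is false.

Answer: False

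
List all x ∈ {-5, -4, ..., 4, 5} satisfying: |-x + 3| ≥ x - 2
Holds for: {-5, -4, -3, -2, -1, 0, 1, 2}
Fails for: {3, 4, 5}

Answer: {-5, -4, -3, -2, -1, 0, 1, 2}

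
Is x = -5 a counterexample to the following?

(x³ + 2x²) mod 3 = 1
Substitute x = -5 into the relation:
x = -5: LHS = ((-5)³ + 2·(-5)²) mod 3 = (-75) mod 3 = 0; 0 = 1 — FAILS

Since the claim fails at x = -5, this value is a counterexample.

Answer: Yes, x = -5 is a counterexample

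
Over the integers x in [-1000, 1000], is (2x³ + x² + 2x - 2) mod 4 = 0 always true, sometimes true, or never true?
For a polynomial with integer coefficients, its value mod 4 depends only on x mod 4, so it suffices to check one representative of each residue class, x = 0, 1, 2, 3:
x = 0: LHS = (2·0³ + 0² + 2·0 - 2) mod 4 = (-2) mod 4 = 2; 2 = 0 — FAILS
x = 1: LHS = (2·1³ + 1² + 2·1 - 2) mod 4 = 3 mod 4 = 3; 3 = 0 — FAILS
x = 2: LHS = (2·2³ + 2² + 2·2 - 2) mod 4 = 22 mod 4 = 2; 2 = 0 — FAILS
x = 3: LHS = (2·3³ + 3² + 2·3 - 2) mod 4 = 67 mod 4 = 3; 3 = 0 — FAILS
The relation fails in every residue class, so the claimed relation (=) fails for every integer in [-1000, 1000].

No integer in the range satisfies it.

Answer: Never true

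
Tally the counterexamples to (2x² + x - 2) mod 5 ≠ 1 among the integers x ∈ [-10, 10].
Counterexamples in [-10, 10]: {-9, -4, 1, 6}.

Counting them gives 4 values.

Answer: 4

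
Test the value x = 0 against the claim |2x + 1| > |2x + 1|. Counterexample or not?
Substitute x = 0 into the relation:
x = 0: LHS = |2·0 + 1| = |1| = 1, RHS = |2·0 + 1| = |1| = 1; 1 > 1 — FAILS

Since the claim fails at x = 0, this value is a counterexample.

Answer: Yes, x = 0 is a counterexample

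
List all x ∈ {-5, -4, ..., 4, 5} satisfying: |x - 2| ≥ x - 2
Over all integers in [-5, 5], LHS − RHS is smallest at x = 2, where it equals 0:
x = 2: LHS = |2 - 2| = |0| = 0, RHS = 2 - 2 = 0; 0 ≥ 0 — holds
At the ends of the range:
x = -5: LHS = |(-5) - 2| = |-7| = 7, RHS = (-5) - 2 = -7; 7 ≥ -7 — holds
x = 5: LHS = |5 - 2| = |3| = 3, RHS = 5 - 2 = 3; 3 ≥ 3 — holds
Hence LHS − RHS is never negative, i.e. LHS ≥ RHS throughout, so the relation holds for every integer in [-5, 5].

Answer: All integers in [-5, 5]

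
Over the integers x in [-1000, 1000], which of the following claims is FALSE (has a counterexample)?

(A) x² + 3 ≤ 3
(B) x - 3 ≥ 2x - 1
(A) x = 1: LHS = 1² + 3 = 4; 4 ≤ 3 — FAILS
(B) x = 0: LHS = 0 - 3 = -3, RHS = 2·0 - 1 = -1; -3 ≥ -1 — FAILS

Answer: Both A and B are false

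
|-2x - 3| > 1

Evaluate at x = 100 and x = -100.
x = 100: LHS = |-2·100 - 3| = |-203| = 203; 203 > 1 — holds
x = -100: LHS = |-2·(-100) - 3| = |197| = 197; 197 > 1 — holds

Answer: Yes, holds for both x = 100 and x = -100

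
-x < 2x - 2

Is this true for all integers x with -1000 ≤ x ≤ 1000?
The claim fails at x = 0:
x = 0: LHS = -0 = 0, RHS = 2·0 - 2 = -2; 0 < -2 — FAILS

Because a single integer refutes it, the statement is false.

Answer: False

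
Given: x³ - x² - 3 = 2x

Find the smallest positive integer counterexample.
Testing positive integers:
x = 1: LHS = 1³ - 1² - 3 = -3, RHS = 2·1 = 2; -3 = 2 — FAILS  ← smallest positive counterexample

Answer: x = 1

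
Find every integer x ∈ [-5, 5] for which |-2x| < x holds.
Over all integers in [-5, 5], LHS − RHS is smallest at x = 0, where it equals 0:
x = 0: LHS = |-2·0| = |0| = 0; 0 < 0 — FAILS
At the ends of the range:
x = -5: LHS = |-2·(-5)| = |10| = 10; 10 < -5 — FAILS
x = 5: LHS = |-2·5| = |-10| = 10; 10 < 5 — FAILS
Hence LHS − RHS is never negative, i.e. LHS ≥ RHS throughout, so the claimed relation (<) fails for every integer in [-5, 5].

Answer: None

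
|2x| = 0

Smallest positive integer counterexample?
Testing positive integers:
x = 1: LHS = |2·1| = |2| = 2; 2 = 0 — FAILS  ← smallest positive counterexample

Answer: x = 1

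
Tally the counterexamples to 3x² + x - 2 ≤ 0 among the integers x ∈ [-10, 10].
Counterexamples in [-10, 10]: {-10, -9, -8, -7, -6, -5, -4, -3, -2, 1, 2, 3, 4, 5, 6, 7, 8, 9, 10}.

Counting them gives 19 values.

Answer: 19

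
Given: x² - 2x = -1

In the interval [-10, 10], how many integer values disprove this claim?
Counterexamples in [-10, 10]: {-10, -9, -8, -7, -6, -5, -4, -3, -2, -1, 0, 2, 3, 4, 5, 6, 7, 8, 9, 10}.

Counting them gives 20 values.

Answer: 20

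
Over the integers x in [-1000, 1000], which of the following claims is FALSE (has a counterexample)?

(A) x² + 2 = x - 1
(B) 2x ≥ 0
(A) x = 0: LHS = 0² + 2 = 2, RHS = 0 - 1 = -1; 2 = -1 — FAILS
(B) x = -1: LHS = 2·(-1) = -2; -2 ≥ 0 — FAILS

Answer: Both A and B are false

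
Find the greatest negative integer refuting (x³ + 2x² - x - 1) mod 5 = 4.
Testing negative integers from -1 downward:
x = -1: LHS = ((-1)³ + 2·(-1)² - (-1) - 1) mod 5 = 1 mod 5 = 1; 1 = 4 — FAILS  ← closest negative counterexample to 0

Answer: x = -1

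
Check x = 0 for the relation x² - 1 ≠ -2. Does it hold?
x = 0: LHS = 0² - 1 = -1; -1 ≠ -2 — holds

The relation is satisfied at x = 0.

Answer: Yes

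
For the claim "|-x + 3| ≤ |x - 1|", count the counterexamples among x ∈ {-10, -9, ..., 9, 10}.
Counterexamples in [-10, 10]: {-10, -9, -8, -7, -6, -5, -4, -3, -2, -1, 0, 1}.

Counting them gives 12 values.

Answer: 12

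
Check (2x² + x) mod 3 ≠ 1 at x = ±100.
x = 100: LHS = (2·100² + 100) mod 3 = 20100 mod 3 = 0; 0 ≠ 1 — holds
x = -100: LHS = (2·(-100)² + (-100)) mod 3 = 19900 mod 3 = 1; 1 ≠ 1 — FAILS

Answer: Partially: holds for x = 100, fails for x = -100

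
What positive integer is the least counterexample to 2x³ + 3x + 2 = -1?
Testing positive integers:
x = 1: LHS = 2·1³ + 3·1 + 2 = 7; 7 = -1 — FAILS  ← smallest positive counterexample

Answer: x = 1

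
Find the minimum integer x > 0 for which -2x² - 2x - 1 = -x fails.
Testing positive integers:
x = 1: LHS = -2·1² - 2·1 - 1 = -5; -5 = -1 — FAILS  ← smallest positive counterexample

Answer: x = 1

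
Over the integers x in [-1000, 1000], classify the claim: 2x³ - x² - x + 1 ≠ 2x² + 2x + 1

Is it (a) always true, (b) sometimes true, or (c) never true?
Holds at x = 1: LHS = 2·1³ - 1² - 1 + 1 = 1, RHS = 2·1² + 2·1 + 1 = 5; 1 ≠ 5 — holds
Fails at x = 0: LHS = 2·0³ - 0² - 0 + 1 = 1, RHS = 2·0² + 2·0 + 1 = 1; 1 ≠ 1 — FAILS
It is satisfied by some integers in the range but not all.

Answer: Sometimes true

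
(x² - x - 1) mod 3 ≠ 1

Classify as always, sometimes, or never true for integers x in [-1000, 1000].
Holds at x = 0: LHS = (0² - 0 - 1) mod 3 = (-1) mod 3 = 2; 2 ≠ 1 — holds
Fails at x = -1: LHS = ((-1)² - (-1) - 1) mod 3 = 1 mod 3 = 1; 1 ≠ 1 — FAILS
It is satisfied by some integers in the range but not all.

Answer: Sometimes true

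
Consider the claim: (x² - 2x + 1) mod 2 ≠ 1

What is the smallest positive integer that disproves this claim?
Testing positive integers:
x = 1: LHS = (1² - 2·1 + 1) mod 2 = 0 mod 2 = 0; 0 ≠ 1 — holds
x = 2: LHS = (2² - 2·2 + 1) mod 2 = 1 mod 2 = 1; 1 ≠ 1 — FAILS  ← smallest positive counterexample

Answer: x = 2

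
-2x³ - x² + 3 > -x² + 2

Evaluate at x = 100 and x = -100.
x = 100: LHS = -2·100³ - 100² + 3 = -2009997, RHS = -100² + 2 = -9998; -2009997 > -9998 — FAILS
x = -100: LHS = -2·(-100)³ - (-100)² + 3 = 1990003, RHS = -(-100)² + 2 = -9998; 1990003 > -9998 — holds

Answer: Partially: fails for x = 100, holds for x = -100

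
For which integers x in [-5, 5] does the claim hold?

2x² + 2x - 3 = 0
Track d = LHS − RHS over the integers in [-5, 5]. Equality would need d = 0, but d changes sign only between consecutive integers, jumping over 0:
x = -2: LHS = 2·(-2)² + 2·(-2) - 3 = 1; 1 = 0 — FAILS  (d = 1)
x = -1: LHS = 2·(-1)² + 2·(-1) - 3 = -3; -3 = 0 — FAILS  (d = -3)
x = 0: LHS = 2·0² + 2·0 - 3 = -3; -3 = 0 — FAILS  (d = -3)
x = 1: LHS = 2·1² + 2·1 - 3 = 1; 1 = 0 — FAILS  (d = 1)
Away from these crossings d keeps a constant sign, and checking every integer in [-5, 5] confirms d ≠ 0 throughout. Hence the two sides are never equal, so the claimed relation (=) fails for every integer in [-5, 5].

Answer: None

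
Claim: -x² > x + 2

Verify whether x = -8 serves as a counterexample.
Substitute x = -8 into the relation:
x = -8: LHS = -(-8)² = -64, RHS = (-8) + 2 = -6; -64 > -6 — FAILS

Since the claim fails at x = -8, this value is a counterexample.

Answer: Yes, x = -8 is a counterexample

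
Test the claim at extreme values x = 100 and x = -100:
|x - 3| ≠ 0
x = 100: LHS = |100 - 3| = |97| = 97; 97 ≠ 0 — holds
x = -100: LHS = |(-100) - 3| = |-103| = 103; 103 ≠ 0 — holds

Answer: Yes, holds for both x = 100 and x = -100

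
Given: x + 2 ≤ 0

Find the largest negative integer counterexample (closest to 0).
Testing negative integers from -1 downward:
x = -1: LHS = (-1) + 2 = 1; 1 ≤ 0 — FAILS  ← closest negative counterexample to 0

Answer: x = -1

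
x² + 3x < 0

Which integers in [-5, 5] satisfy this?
Holds for: {-2, -1}
Fails for: {-5, -4, -3, 0, 1, 2, 3, 4, 5}

Answer: {-2, -1}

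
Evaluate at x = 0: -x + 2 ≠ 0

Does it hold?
x = 0: LHS = -0 + 2 = 2; 2 ≠ 0 — holds

The relation is satisfied at x = 0.

Answer: Yes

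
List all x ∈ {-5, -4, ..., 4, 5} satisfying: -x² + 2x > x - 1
Holds for: {0, 1}
Fails for: {-5, -4, -3, -2, -1, 2, 3, 4, 5}

Answer: {0, 1}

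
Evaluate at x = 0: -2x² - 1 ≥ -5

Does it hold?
x = 0: LHS = -2·0² - 1 = -1; -1 ≥ -5 — holds

The relation is satisfied at x = 0.

Answer: Yes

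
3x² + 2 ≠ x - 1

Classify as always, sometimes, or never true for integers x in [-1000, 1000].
Over all integers in [-1000, 1000], LHS − RHS is always positive; it is smallest at x = 0, where it equals 3:
x = 0: LHS = 3·0² + 2 = 2, RHS = 0 - 1 = -1; 2 ≠ -1 — holds
At the ends of the range:
x = -1000: LHS = 3·(-1000)² + 2 = 3000002, RHS = (-1000) - 1 = -1001; 3000002 ≠ -1001 — holds
x = 1000: LHS = 3·1000² + 2 = 3000002, RHS = 1000 - 1 = 999; 3000002 ≠ 999 — holds
Hence LHS − RHS is never 0, i.e. the two sides are never equal, so the relation holds for every integer in [-1000, 1000].

No counterexample exists.

Answer: Always true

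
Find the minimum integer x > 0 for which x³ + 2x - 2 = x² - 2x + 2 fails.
Testing positive integers:
x = 1: LHS = 1³ + 2·1 - 2 = 1, RHS = 1² - 2·1 + 2 = 1; 1 = 1 — holds
x = 2: LHS = 2³ + 2·2 - 2 = 10, RHS = 2² - 2·2 + 2 = 2; 10 = 2 — FAILS  ← smallest positive counterexample

Answer: x = 2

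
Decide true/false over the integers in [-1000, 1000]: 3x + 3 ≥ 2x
The claim fails at x = -4:
x = -4: LHS = 3·(-4) + 3 = -9, RHS = 2·(-4) = -8; -9 ≥ -8 — FAILS

Because a single integer refutes it, the statement is false.

Answer: False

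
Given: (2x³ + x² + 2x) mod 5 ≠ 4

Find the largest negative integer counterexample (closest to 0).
Testing negative integers from -1 downward:
x = -1: LHS = (2·(-1)³ + (-1)² + 2·(-1)) mod 5 = (-3) mod 5 = 2; 2 ≠ 4 — holds
x = -2: LHS = (2·(-2)³ + (-2)² + 2·(-2)) mod 5 = (-16) mod 5 = 4; 4 ≠ 4 — FAILS  ← closest negative counterexample to 0

Answer: x = -2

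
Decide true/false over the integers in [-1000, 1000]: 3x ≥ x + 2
The claim fails at x = 0:
x = 0: LHS = 3·0 = 0, RHS = 0 + 2 = 2; 0 ≥ 2 — FAILS

Because a single integer refutes it, the statement is false.

Answer: False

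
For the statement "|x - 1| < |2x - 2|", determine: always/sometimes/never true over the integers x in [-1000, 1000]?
Holds at x = 0: LHS = |0 - 1| = |-1| = 1, RHS = |2·0 - 2| = |-2| = 2; 1 < 2 — holds
Fails at x = 1: LHS = |1 - 1| = |0| = 0, RHS = |2·1 - 2| = |0| = 0; 0 < 0 — FAILS
It is satisfied by some integers in the range but not all.

Answer: Sometimes true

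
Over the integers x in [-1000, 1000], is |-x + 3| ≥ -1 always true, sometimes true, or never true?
An absolute value is never negative, so the left side is ≥ 0 for every x, while the right side is -1. Tightest case in [-1000, 1000] is x = 3:
x = 3: LHS = |-3 + 3| = |0| = 0; 0 ≥ -1 — holds
Hence LHS − RHS is never negative, i.e. LHS ≥ RHS throughout, so the relation holds for every integer in [-1000, 1000].

No counterexample exists.

Answer: Always true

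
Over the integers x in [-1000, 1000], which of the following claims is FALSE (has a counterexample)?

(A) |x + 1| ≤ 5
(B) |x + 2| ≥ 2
(A) x = 5: LHS = |5 + 1| = |6| = 6; 6 ≤ 5 — FAILS
(B) x = -1: LHS = |(-1) + 2| = |1| = 1; 1 ≥ 2 — FAILS

Answer: Both A and B are false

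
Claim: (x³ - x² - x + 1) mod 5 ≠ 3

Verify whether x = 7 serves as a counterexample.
Substitute x = 7 into the relation:
x = 7: LHS = (7³ - 7² - 7 + 1) mod 5 = 288 mod 5 = 3; 3 ≠ 3 — FAILS

Since the claim fails at x = 7, this value is a counterexample.

Answer: Yes, x = 7 is a counterexample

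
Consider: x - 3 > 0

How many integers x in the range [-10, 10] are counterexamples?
Counterexamples in [-10, 10]: {-10, -9, -8, -7, -6, -5, -4, -3, -2, -1, 0, 1, 2, 3}.

Counting them gives 14 values.

Answer: 14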